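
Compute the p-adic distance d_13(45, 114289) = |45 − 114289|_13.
d_13(45, 114289) = 1/28561

Step 1 — x − y = 45 − 114289 = -114244. Step 2 — v_13(-114244) = 4 (factor: -114244 = −(13^4 · 4); the sign does not affect v_p). Step 3 — |x − y|_13 = 13^{-4} = 1/28561.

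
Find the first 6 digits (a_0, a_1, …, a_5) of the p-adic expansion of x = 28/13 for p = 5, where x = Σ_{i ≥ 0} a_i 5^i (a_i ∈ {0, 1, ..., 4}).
(a_0, …, a_5) = (1, 1, 1, 4, 3, 0)

v_5(28/13) = 0 (numerator and denominator both coprime to 5), so x ∈ ℤ_5^×. Compute digits iteratively via a_i = x_i mod 5, x_{i+1} = (x_i − a_i)/5, with x_0 = x:
  x_0 = 28/13;  a_0 = 1;  x_1 = (x_0 − 1)/5 = 3/13
  x_1 = 3/13;  a_1 = 1;  x_2 = (x_1 − 1)/5 = -2/13
  x_2 = -2/13;  a_2 = 1;  x_3 = (x_2 − 1)/5 = -3/13
  x_3 = -3/13;  a_3 = 4;  x_4 = (x_3 − 4)/5 = -11/13
  x_4 = -11/13;  a_4 = 3;  x_5 = (x_4 − 3)/5 = -10/13
  x_5 = -10/13;  a_5 = 0;  x_6 = (x_5 − 0)/5 = -2/13
Digits: (1, 1, 1, 4, 3, 0).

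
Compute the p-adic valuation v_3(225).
v_3(225) = 2

v_3(n) is the largest exponent k such that 3^k divides n. Factor out: 225 = 3^2 · 25. (Sign doesn't affect v_p.) So v_3(225) = 2.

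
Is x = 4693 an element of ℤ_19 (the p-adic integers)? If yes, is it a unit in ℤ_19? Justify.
x ∈ ℤ_19 but not a unit; v_19(x) = 2 > 0

ℤ_19 = {x ∈ ℚ_19 : v_19(x) ≥ 0} and ℤ_19^× = {x ∈ ℤ_19 : v_19(x) = 0}. Here v_19(4693) = v_19(num) − v_19(den) = 2; compare against these criteria.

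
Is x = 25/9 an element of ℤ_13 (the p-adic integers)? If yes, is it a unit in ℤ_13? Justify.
x ∈ ℤ_13^× (unit); v_13(x) = 0

ℤ_13 = {x ∈ ℚ_13 : v_13(x) ≥ 0} and ℤ_13^× = {x ∈ ℤ_13 : v_13(x) = 0}. Here v_13(25/9) = v_13(num) − v_13(den) = 0; compare against these criteria.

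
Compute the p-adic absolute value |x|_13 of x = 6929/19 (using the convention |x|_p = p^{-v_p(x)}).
|6929/19|_13 = 1/169

Step 1 — compute v_13(x) by factoring powers of 13 out of the numerator and denominator: v_13(6929/19) = 2. Step 2 — apply |x|_p = p^{-v_p(x)} = 13^{-2} = 1/169.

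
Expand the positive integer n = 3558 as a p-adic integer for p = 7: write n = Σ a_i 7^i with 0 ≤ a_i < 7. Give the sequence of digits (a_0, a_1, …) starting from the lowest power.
(a_0, a_1, …) = (2, 4, 2, 3, 1)

Repeated division by 7 gives the digits low-to-high: 3558 = 2 + 4·7^1 + 2·7^2 + 3·7^3 + 1·7^4. Digit sequence: (2, 4, 2, 3, 1).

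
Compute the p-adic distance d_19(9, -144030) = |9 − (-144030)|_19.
d_19(9, -144030) = 1/6859

Step 1 — x − y = 9 − (-144030) = 144039. Step 2 — v_19(144039) = 3 (factor: 144039 = (19^3 · 21); the sign does not affect v_p). Step 3 — |x − y|_19 = 19^{-3} = 1/6859.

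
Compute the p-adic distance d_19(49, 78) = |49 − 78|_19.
d_19(49, 78) = 1

Step 1 — x − y = 49 − 78 = -29. Step 2 — v_19(-29) = 0 (factor: -29 = −(19^0 · 29); the sign does not affect v_p). Step 3 — |x − y|_19 = 19^{0} = 1.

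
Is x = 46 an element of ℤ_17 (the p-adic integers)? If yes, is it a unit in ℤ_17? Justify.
x ∈ ℤ_17^× (unit); v_17(x) = 0

ℤ_17 = {x ∈ ℚ_17 : v_17(x) ≥ 0} and ℤ_17^× = {x ∈ ℤ_17 : v_17(x) = 0}. Here v_17(46) = v_17(num) − v_17(den) = 0; compare against these criteria.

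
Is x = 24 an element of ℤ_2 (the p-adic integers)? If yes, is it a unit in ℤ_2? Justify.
x ∈ ℤ_2 but not a unit; v_2(x) = 3 > 0

ℤ_2 = {x ∈ ℚ_2 : v_2(x) ≥ 0} and ℤ_2^× = {x ∈ ℤ_2 : v_2(x) = 0}. Here v_2(24) = v_2(num) − v_2(den) = 3; compare against these criteria.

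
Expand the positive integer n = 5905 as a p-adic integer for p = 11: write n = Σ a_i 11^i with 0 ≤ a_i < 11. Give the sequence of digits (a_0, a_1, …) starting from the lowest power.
(a_0, a_1, …) = (9, 8, 4, 4)

Repeated division by 11 gives the digits low-to-high: 5905 = 9 + 8·11^1 + 4·11^2 + 4·11^3. Digit sequence: (9, 8, 4, 4).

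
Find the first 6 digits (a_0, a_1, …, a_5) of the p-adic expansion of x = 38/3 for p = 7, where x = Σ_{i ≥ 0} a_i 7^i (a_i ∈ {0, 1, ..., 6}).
(a_0, …, a_5) = (1, 4, 2, 2, 2, 2)

v_7(38/3) = 0 (numerator and denominator both coprime to 7), so x ∈ ℤ_7^×. Compute digits iteratively via a_i = x_i mod 7, x_{i+1} = (x_i − a_i)/7, with x_0 = x:
  x_0 = 38/3;  a_0 = 1;  x_1 = (x_0 − 1)/7 = 5/3
  x_1 = 5/3;  a_1 = 4;  x_2 = (x_1 − 4)/7 = -1/3
  x_2 = -1/3;  a_2 = 2;  x_3 = (x_2 − 2)/7 = -1/3
  x_3 = -1/3;  a_3 = 2;  x_4 = (x_3 − 2)/7 = -1/3
  x_4 = -1/3;  a_4 = 2;  x_5 = (x_4 − 2)/7 = -1/3
  x_5 = -1/3;  a_5 = 2;  x_6 = (x_5 − 2)/7 = -1/3
Digits: (1, 4, 2, 2, 2, 2).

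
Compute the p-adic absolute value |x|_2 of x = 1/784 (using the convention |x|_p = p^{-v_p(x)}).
|1/784|_2 = 16

Step 1 — compute v_2(x) by factoring powers of 2 out of the numerator and denominator: v_2(1/784) = -4. Step 2 — apply |x|_p = p^{-v_p(x)} = 2^{4} = 16.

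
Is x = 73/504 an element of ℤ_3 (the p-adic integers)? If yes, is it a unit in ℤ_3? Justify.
x ∉ ℤ_3 (v_3(x) = -2 < 0)

ℤ_3 = {x ∈ ℚ_3 : v_3(x) ≥ 0} and ℤ_3^× = {x ∈ ℤ_3 : v_3(x) = 0}. Here v_3(73/504) = v_3(num) − v_3(den) = -2; compare against these criteria.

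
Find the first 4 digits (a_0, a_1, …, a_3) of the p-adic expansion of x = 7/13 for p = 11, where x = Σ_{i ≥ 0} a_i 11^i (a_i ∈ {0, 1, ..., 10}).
(a_0, …, a_3) = (9, 6, 7, 1)

v_11(7/13) = 0 (numerator and denominator both coprime to 11), so x ∈ ℤ_11^×. Compute digits iteratively via a_i = x_i mod 11, x_{i+1} = (x_i − a_i)/11, with x_0 = x:
  x_0 = 7/13;  a_0 = 9;  x_1 = (x_0 − 9)/11 = -10/13
  x_1 = -10/13;  a_1 = 6;  x_2 = (x_1 − 6)/11 = -8/13
  x_2 = -8/13;  a_2 = 7;  x_3 = (x_2 − 7)/11 = -9/13
  x_3 = -9/13;  a_3 = 1;  x_4 = (x_3 − 1)/11 = -2/13
Digits: (9, 6, 7, 1).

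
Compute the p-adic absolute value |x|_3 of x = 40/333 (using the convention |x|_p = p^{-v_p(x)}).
|40/333|_3 = 9

Step 1 — compute v_3(x) by factoring powers of 3 out of the numerator and denominator: v_3(40/333) = -2. Step 2 — apply |x|_p = p^{-v_p(x)} = 3^{2} = 9.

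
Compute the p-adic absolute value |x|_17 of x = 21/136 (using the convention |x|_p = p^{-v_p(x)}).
|21/136|_17 = 17

Step 1 — compute v_17(x) by factoring powers of 17 out of the numerator and denominator: v_17(21/136) = -1. Step 2 — apply |x|_p = p^{-v_p(x)} = 17^{1} = 17.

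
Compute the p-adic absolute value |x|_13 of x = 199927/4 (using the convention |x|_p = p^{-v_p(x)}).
|199927/4|_13 = 1/28561

Step 1 — compute v_13(x) by factoring powers of 13 out of the numerator and denominator: v_13(199927/4) = 4. Step 2 — apply |x|_p = p^{-v_p(x)} = 13^{-4} = 1/28561.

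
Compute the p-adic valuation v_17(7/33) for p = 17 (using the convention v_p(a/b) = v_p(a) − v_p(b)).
v_17(7/33) = 0

Factor powers of 17 from the numerator and denominator of the reduced fraction: 7 = 17^0 · 7 and 33 = 17^0 · 33. Apply v_p(a/b) = v_p(a) − v_p(b): v_17(7/33) = 0 − 0 = 0.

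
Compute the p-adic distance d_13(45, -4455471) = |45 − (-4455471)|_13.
d_13(45, -4455471) = 1/371293

Step 1 — x − y = 45 − (-4455471) = 4455516. Step 2 — v_13(4455516) = 5 (factor: 4455516 = (13^5 · 12); the sign does not affect v_p). Step 3 — |x − y|_13 = 13^{-5} = 1/371293.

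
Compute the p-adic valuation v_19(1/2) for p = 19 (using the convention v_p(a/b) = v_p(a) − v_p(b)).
v_19(1/2) = 0

Factor powers of 19 from the numerator and denominator of the reduced fraction: 1 = 19^0 · 1 and 2 = 19^0 · 2. Apply v_p(a/b) = v_p(a) − v_p(b): v_19(1/2) = 0 − 0 = 0.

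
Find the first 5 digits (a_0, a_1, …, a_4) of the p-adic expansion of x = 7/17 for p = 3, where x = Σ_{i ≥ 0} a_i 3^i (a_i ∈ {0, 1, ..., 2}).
(a_0, …, a_4) = (2, 0, 0, 1, 0)

v_3(7/17) = 0 (numerator and denominator both coprime to 3), so x ∈ ℤ_3^×. Compute digits iteratively via a_i = x_i mod 3, x_{i+1} = (x_i − a_i)/3, with x_0 = x:
  x_0 = 7/17;  a_0 = 2;  x_1 = (x_0 − 2)/3 = -9/17
  x_1 = -9/17;  a_1 = 0;  x_2 = (x_1 − 0)/3 = -3/17
  x_2 = -3/17;  a_2 = 0;  x_3 = (x_2 − 0)/3 = -1/17
  x_3 = -1/17;  a_3 = 1;  x_4 = (x_3 − 1)/3 = -6/17
  x_4 = -6/17;  a_4 = 0;  x_5 = (x_4 − 0)/3 = -2/17
Digits: (2, 0, 0, 1, 0).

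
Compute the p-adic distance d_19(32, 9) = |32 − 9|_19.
d_19(32, 9) = 1

Step 1 — x − y = 32 − 9 = 23. Step 2 — v_19(23) = 0 (factor: 23 = (19^0 · 23); the sign does not affect v_p). Step 3 — |x − y|_19 = 19^{0} = 1.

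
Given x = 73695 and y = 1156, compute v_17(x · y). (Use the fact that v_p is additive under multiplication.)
v_17(85191420) = 5

v_p(x) = 3 (factor: 73695 = 17^3 · 15); v_p(y) = 2 (factor: 1156 = 17^2 · 4). Additivity: v_p(xy) = v_p(x) + v_p(y) = 3 + 2 = 5. (Direct check: xy = 85191420 = 17^5 · (60).)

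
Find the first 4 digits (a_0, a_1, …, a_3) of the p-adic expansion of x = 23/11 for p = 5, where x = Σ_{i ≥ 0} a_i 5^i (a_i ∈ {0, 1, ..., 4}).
(a_0, …, a_3) = (3, 3, 3, 2)

v_5(23/11) = 0 (numerator and denominator both coprime to 5), so x ∈ ℤ_5^×. Compute digits iteratively via a_i = x_i mod 5, x_{i+1} = (x_i − a_i)/5, with x_0 = x:
  x_0 = 23/11;  a_0 = 3;  x_1 = (x_0 − 3)/5 = -2/11
  x_1 = -2/11;  a_1 = 3;  x_2 = (x_1 − 3)/5 = -7/11
  x_2 = -7/11;  a_2 = 3;  x_3 = (x_2 − 3)/5 = -8/11
  x_3 = -8/11;  a_3 = 2;  x_4 = (x_3 − 2)/5 = -6/11
Digits: (3, 3, 3, 2).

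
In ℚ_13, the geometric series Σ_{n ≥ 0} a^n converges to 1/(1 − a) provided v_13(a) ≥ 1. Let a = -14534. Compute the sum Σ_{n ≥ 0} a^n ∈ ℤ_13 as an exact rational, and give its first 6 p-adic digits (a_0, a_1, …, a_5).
Σ a^n = 1/(1 − a) = 1/14535;  first 6 digits = (1, 0, 5, 6, 11, 9)

v_13(a) = 2 ≥ 1, so the series converges in ℤ_13 to 1/(1 − a) = 1/(1 − (-14534)) = 1/14535. Expand this rational in ℤ_13: compute digits iteratively via d_i = x_i mod 13, x_{i+1} = (x_i − d_i)/13. The first 6 digits are (1, 0, 5, 6, 11, 9).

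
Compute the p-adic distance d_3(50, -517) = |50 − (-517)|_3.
d_3(50, -517) = 1/81

Step 1 — x − y = 50 − (-517) = 567. Step 2 — v_3(567) = 4 (factor: 567 = (3^4 · 7); the sign does not affect v_p). Step 3 — |x − y|_3 = 3^{-4} = 1/81.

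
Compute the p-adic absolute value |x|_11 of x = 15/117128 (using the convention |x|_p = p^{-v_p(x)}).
|15/117128|_11 = 14641

Step 1 — compute v_11(x) by factoring powers of 11 out of the numerator and denominator: v_11(15/117128) = -4. Step 2 — apply |x|_p = p^{-v_p(x)} = 11^{4} = 14641.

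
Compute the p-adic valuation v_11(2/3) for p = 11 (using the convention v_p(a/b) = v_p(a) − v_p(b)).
v_11(2/3) = 0

Factor powers of 11 from the numerator and denominator of the reduced fraction: 2 = 11^0 · 2 and 3 = 11^0 · 3. Apply v_p(a/b) = v_p(a) − v_p(b): v_11(2/3) = 0 − 0 = 0.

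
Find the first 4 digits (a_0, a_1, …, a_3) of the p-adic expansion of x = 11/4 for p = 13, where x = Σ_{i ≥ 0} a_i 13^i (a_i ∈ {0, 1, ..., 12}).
(a_0, …, a_3) = (6, 3, 3, 3)

v_13(11/4) = 0 (numerator and denominator both coprime to 13), so x ∈ ℤ_13^×. Compute digits iteratively via a_i = x_i mod 13, x_{i+1} = (x_i − a_i)/13, with x_0 = x:
  x_0 = 11/4;  a_0 = 6;  x_1 = (x_0 − 6)/13 = -1/4
  x_1 = -1/4;  a_1 = 3;  x_2 = (x_1 − 3)/13 = -1/4
  x_2 = -1/4;  a_2 = 3;  x_3 = (x_2 − 3)/13 = -1/4
  x_3 = -1/4;  a_3 = 3;  x_4 = (x_3 − 3)/13 = -1/4
Digits: (6, 3, 3, 3).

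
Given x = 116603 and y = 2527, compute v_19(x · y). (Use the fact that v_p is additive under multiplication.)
v_19(294655781) = 5

v_p(x) = 3 (factor: 116603 = 19^3 · 17); v_p(y) = 2 (factor: 2527 = 19^2 · 7). Additivity: v_p(xy) = v_p(x) + v_p(y) = 3 + 2 = 5. (Direct check: xy = 294655781 = 19^5 · (119).)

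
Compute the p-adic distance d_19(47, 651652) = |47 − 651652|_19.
d_19(47, 651652) = 1/130321

Step 1 — x − y = 47 − 651652 = -651605. Step 2 — v_19(-651605) = 4 (factor: -651605 = −(19^4 · 5); the sign does not affect v_p). Step 3 — |x − y|_19 = 19^{-4} = 1/130321.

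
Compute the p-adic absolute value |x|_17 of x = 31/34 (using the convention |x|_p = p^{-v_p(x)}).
|31/34|_17 = 17

Step 1 — compute v_17(x) by factoring powers of 17 out of the numerator and denominator: v_17(31/34) = -1. Step 2 — apply |x|_p = p^{-v_p(x)} = 17^{1} = 17.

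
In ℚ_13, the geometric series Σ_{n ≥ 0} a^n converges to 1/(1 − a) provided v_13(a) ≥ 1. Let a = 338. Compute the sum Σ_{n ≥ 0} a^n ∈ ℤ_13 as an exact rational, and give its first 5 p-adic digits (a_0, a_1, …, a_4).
Σ a^n = 1/(1 − a) = -1/337;  first 5 digits = (1, 0, 2, 0, 4)

v_13(a) = 2 ≥ 1, so the series converges in ℤ_13 to 1/(1 − a) = 1/(1 − 338) = -1/337. Expand this rational in ℤ_13: compute digits iteratively via d_i = x_i mod 13, x_{i+1} = (x_i − d_i)/13. The first 5 digits are (1, 0, 2, 0, 4).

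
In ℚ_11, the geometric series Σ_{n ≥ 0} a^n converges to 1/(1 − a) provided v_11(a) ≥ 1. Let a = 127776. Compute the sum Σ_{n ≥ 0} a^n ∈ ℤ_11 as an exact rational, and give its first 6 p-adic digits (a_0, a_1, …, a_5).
Σ a^n = 1/(1 − a) = -1/127775;  first 6 digits = (1, 0, 0, 8, 8, 0)

v_11(a) = 3 ≥ 1, so the series converges in ℤ_11 to 1/(1 − a) = 1/(1 − 127776) = -1/127775. Expand this rational in ℤ_11: compute digits iteratively via d_i = x_i mod 11, x_{i+1} = (x_i − d_i)/11. The first 6 digits are (1, 0, 0, 8, 8, 0).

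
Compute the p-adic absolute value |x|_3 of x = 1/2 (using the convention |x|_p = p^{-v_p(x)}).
|1/2|_3 = 1

Step 1 — compute v_3(x) by factoring powers of 3 out of the numerator and denominator: v_3(1/2) = 0. Step 2 — apply |x|_p = p^{-v_p(x)} = 3^{0} = 1.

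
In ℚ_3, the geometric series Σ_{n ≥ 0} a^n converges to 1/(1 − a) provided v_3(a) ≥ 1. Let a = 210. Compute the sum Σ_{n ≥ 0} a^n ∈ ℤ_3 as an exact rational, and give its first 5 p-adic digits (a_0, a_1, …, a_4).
Σ a^n = 1/(1 − a) = -1/209;  first 5 digits = (1, 1, 0, 1, 2)

v_3(a) = 1 ≥ 1, so the series converges in ℤ_3 to 1/(1 − a) = 1/(1 − 210) = -1/209. Expand this rational in ℤ_3: compute digits iteratively via d_i = x_i mod 3, x_{i+1} = (x_i − d_i)/3. The first 5 digits are (1, 1, 0, 1, 2).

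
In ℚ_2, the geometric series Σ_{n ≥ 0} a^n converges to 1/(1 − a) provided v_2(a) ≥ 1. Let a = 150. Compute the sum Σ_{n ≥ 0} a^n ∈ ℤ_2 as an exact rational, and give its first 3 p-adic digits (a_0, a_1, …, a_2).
Σ a^n = 1/(1 − a) = -1/149;  first 3 digits = (1, 1, 0)

v_2(a) = 1 ≥ 1, so the series converges in ℤ_2 to 1/(1 − a) = 1/(1 − 150) = -1/149. Expand this rational in ℤ_2: compute digits iteratively via d_i = x_i mod 2, x_{i+1} = (x_i − d_i)/2. The first 3 digits are (1, 1, 0).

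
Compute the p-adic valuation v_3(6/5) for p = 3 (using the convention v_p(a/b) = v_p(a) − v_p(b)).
v_3(6/5) = 1

Factor powers of 3 from the numerator and denominator of the reduced fraction: 6 = 3^1 · 2 and 5 = 3^0 · 5. Apply v_p(a/b) = v_p(a) − v_p(b): v_3(6/5) = 1 − 0 = 1.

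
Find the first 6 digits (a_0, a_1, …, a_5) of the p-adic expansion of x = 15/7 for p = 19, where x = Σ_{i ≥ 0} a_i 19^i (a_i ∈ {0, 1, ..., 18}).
(a_0, …, a_5) = (13, 13, 2, 8, 5, 16)

v_19(15/7) = 0 (numerator and denominator both coprime to 19), so x ∈ ℤ_19^×. Compute digits iteratively via a_i = x_i mod 19, x_{i+1} = (x_i − a_i)/19, with x_0 = x:
  x_0 = 15/7;  a_0 = 13;  x_1 = (x_0 − 13)/19 = -4/7
  x_1 = -4/7;  a_1 = 13;  x_2 = (x_1 − 13)/19 = -5/7
  x_2 = -5/7;  a_2 = 2;  x_3 = (x_2 − 2)/19 = -1/7
  x_3 = -1/7;  a_3 = 8;  x_4 = (x_3 − 8)/19 = -3/7
  x_4 = -3/7;  a_4 = 5;  x_5 = (x_4 − 5)/19 = -2/7
  x_5 = -2/7;  a_5 = 16;  x_6 = (x_5 − 16)/19 = -6/7
Digits: (13, 13, 2, 8, 5, 16).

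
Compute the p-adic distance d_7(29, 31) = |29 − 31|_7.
d_7(29, 31) = 1

Step 1 — x − y = 29 − 31 = -2. Step 2 — v_7(-2) = 0 (factor: -2 = −(7^0 · 2); the sign does not affect v_p). Step 3 — |x − y|_7 = 7^{0} = 1.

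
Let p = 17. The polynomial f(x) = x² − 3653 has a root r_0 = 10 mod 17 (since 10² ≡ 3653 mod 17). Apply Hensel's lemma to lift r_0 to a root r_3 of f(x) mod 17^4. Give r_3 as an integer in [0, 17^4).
r_3 = 40980 (mod 83521)

Hensel's recurrence: r_{i+1} = r_i − f(r_i)·(f′(r_i))^{-1} mod 17^{i+2}, with f′(x) = 2x. Iterate:
  r_0 = 10 (mod 17)
  r_1 = 231 (mod 289)
  r_2 = 1676 (mod 4913)
  r_3 = 40980 (mod 83521)
Final: r_3 = 40980, and one checks f(r_3) ≡ 0 mod 17^4.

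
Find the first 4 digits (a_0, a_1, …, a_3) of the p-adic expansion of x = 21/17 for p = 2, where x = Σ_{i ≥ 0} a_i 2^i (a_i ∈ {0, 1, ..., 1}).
(a_0, …, a_3) = (1, 0, 1, 0)

v_2(21/17) = 0 (numerator and denominator both coprime to 2), so x ∈ ℤ_2^×. Compute digits iteratively via a_i = x_i mod 2, x_{i+1} = (x_i − a_i)/2, with x_0 = x:
  x_0 = 21/17;  a_0 = 1;  x_1 = (x_0 − 1)/2 = 2/17
  x_1 = 2/17;  a_1 = 0;  x_2 = (x_1 − 0)/2 = 1/17
  x_2 = 1/17;  a_2 = 1;  x_3 = (x_2 − 1)/2 = -8/17
  x_3 = -8/17;  a_3 = 0;  x_4 = (x_3 − 0)/2 = -4/17
Digits: (1, 0, 1, 0).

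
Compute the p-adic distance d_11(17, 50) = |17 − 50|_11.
d_11(17, 50) = 1/11

Step 1 — x − y = 17 − 50 = -33. Step 2 — v_11(-33) = 1 (factor: -33 = −(11^1 · 3); the sign does not affect v_p). Step 3 — |x − y|_11 = 11^{-1} = 1/11.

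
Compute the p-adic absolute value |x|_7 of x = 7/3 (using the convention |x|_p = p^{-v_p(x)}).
|7/3|_7 = 1/7

Step 1 — compute v_7(x) by factoring powers of 7 out of the numerator and denominator: v_7(7/3) = 1. Step 2 — apply |x|_p = p^{-v_p(x)} = 7^{-1} = 1/7.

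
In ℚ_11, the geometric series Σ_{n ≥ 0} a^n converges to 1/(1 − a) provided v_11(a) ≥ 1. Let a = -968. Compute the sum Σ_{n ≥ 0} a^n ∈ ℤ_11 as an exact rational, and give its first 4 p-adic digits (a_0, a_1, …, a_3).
Σ a^n = 1/(1 − a) = 1/969;  first 4 digits = (1, 0, 3, 10)

v_11(a) = 2 ≥ 1, so the series converges in ℤ_11 to 1/(1 − a) = 1/(1 − (-968)) = 1/969. Expand this rational in ℤ_11: compute digits iteratively via d_i = x_i mod 11, x_{i+1} = (x_i − d_i)/11. The first 4 digits are (1, 0, 3, 10).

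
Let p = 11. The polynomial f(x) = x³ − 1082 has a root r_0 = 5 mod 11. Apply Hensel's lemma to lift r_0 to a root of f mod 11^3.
r_2 = 797 (mod 1331)

Hensel: r_{i+1} = r_i − f(r_i)/f′(r_i) mod 11^{i+2}, where f′(x) = 3x². Iterate:
  r_0 = 5 (mod 11)
  r_1 = 71 (mod 121)
  r_2 = 797 (mod 1331)
Final: r = 797 with f(r) ≡ 0 mod 11^3.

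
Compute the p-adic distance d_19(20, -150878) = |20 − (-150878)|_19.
d_19(20, -150878) = 1/6859

Step 1 — x − y = 20 − (-150878) = 150898. Step 2 — v_19(150898) = 3 (factor: 150898 = (19^3 · 22); the sign does not affect v_p). Step 3 — |x − y|_19 = 19^{-3} = 1/6859.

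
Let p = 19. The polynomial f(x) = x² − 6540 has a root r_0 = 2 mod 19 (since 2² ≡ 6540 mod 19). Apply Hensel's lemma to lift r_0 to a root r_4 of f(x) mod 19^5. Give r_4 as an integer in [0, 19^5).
r_4 = 1494732 (mod 2476099)

Hensel's recurrence: r_{i+1} = r_i − f(r_i)·(f′(r_i))^{-1} mod 19^{i+2}, with f′(x) = 2x. Iterate:
  r_0 = 2 (mod 19)
  r_1 = 192 (mod 361)
  r_2 = 6329 (mod 6859)
  r_3 = 61201 (mod 130321)
  r_4 = 1494732 (mod 2476099)
Final: r_4 = 1494732, and one checks f(r_4) ≡ 0 mod 19^5.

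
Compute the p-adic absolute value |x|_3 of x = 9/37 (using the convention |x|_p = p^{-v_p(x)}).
|9/37|_3 = 1/9

Step 1 — compute v_3(x) by factoring powers of 3 out of the numerator and denominator: v_3(9/37) = 2. Step 2 — apply |x|_p = p^{-v_p(x)} = 3^{-2} = 1/9.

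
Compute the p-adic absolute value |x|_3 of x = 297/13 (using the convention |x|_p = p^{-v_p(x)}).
|297/13|_3 = 1/27

Step 1 — compute v_3(x) by factoring powers of 3 out of the numerator and denominator: v_3(297/13) = 3. Step 2 — apply |x|_p = p^{-v_p(x)} = 3^{-3} = 1/27.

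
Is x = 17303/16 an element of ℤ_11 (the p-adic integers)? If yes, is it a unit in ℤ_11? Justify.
x ∈ ℤ_11 but not a unit; v_11(x) = 3 > 0

ℤ_11 = {x ∈ ℚ_11 : v_11(x) ≥ 0} and ℤ_11^× = {x ∈ ℤ_11 : v_11(x) = 0}. Here v_11(17303/16) = v_11(num) − v_11(den) = 3; compare against these criteria.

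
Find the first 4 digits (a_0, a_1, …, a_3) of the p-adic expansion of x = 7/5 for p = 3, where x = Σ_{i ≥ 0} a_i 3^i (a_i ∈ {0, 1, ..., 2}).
(a_0, …, a_3) = (2, 1, 2, 1)

v_3(7/5) = 0 (numerator and denominator both coprime to 3), so x ∈ ℤ_3^×. Compute digits iteratively via a_i = x_i mod 3, x_{i+1} = (x_i − a_i)/3, with x_0 = x:
  x_0 = 7/5;  a_0 = 2;  x_1 = (x_0 − 2)/3 = -1/5
  x_1 = -1/5;  a_1 = 1;  x_2 = (x_1 − 1)/3 = -2/5
  x_2 = -2/5;  a_2 = 2;  x_3 = (x_2 − 2)/3 = -4/5
  x_3 = -4/5;  a_3 = 1;  x_4 = (x_3 − 1)/3 = -3/5
Digits: (2, 1, 2, 1).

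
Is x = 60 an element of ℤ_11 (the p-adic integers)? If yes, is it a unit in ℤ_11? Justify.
x ∈ ℤ_11^× (unit); v_11(x) = 0

ℤ_11 = {x ∈ ℚ_11 : v_11(x) ≥ 0} and ℤ_11^× = {x ∈ ℤ_11 : v_11(x) = 0}. Here v_11(60) = v_11(num) − v_11(den) = 0; compare against these criteria.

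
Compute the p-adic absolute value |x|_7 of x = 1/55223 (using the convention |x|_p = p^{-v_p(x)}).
|1/55223|_7 = 2401

Step 1 — compute v_7(x) by factoring powers of 7 out of the numerator and denominator: v_7(1/55223) = -4. Step 2 — apply |x|_p = p^{-v_p(x)} = 7^{4} = 2401.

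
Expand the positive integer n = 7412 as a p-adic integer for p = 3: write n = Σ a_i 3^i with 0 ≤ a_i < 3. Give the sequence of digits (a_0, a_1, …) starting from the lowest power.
(a_0, a_1, …) = (2, 1, 1, 1, 1, 0, 1, 0, 1)

Repeated division by 3 gives the digits low-to-high: 7412 = 2 + 1·3^1 + 1·3^2 + 1·3^3 + 1·3^4 + 1·3^6 + 1·3^8. Digit sequence: (2, 1, 1, 1, 1, 0, 1, 0, 1).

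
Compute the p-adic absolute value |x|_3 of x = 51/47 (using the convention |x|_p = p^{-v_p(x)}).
|51/47|_3 = 1/3

Step 1 — compute v_3(x) by factoring powers of 3 out of the numerator and denominator: v_3(51/47) = 1. Step 2 — apply |x|_p = p^{-v_p(x)} = 3^{-1} = 1/3.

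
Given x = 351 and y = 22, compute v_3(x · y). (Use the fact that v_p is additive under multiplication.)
v_3(7722) = 3

v_p(x) = 3 (factor: 351 = 3^3 · 13); v_p(y) = 0 (factor: 22 = 3^0 · 22). Additivity: v_p(xy) = v_p(x) + v_p(y) = 3 + 0 = 3. (Direct check: xy = 7722 = 3^3 · (286).)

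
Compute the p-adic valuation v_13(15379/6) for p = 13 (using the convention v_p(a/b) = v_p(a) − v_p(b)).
v_13(15379/6) = 3

Factor powers of 13 from the numerator and denominator of the reduced fraction: 15379 = 13^3 · 7 and 6 = 13^0 · 6. Apply v_p(a/b) = v_p(a) − v_p(b): v_13(15379/6) = 3 − 0 = 3.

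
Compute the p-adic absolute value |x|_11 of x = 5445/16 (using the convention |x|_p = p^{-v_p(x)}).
|5445/16|_11 = 1/121

Step 1 — compute v_11(x) by factoring powers of 11 out of the numerator and denominator: v_11(5445/16) = 2. Step 2 — apply |x|_p = p^{-v_p(x)} = 11^{-2} = 1/121.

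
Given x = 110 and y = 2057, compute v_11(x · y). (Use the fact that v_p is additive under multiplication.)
v_11(226270) = 3

v_p(x) = 1 (factor: 110 = 11^1 · 10); v_p(y) = 2 (factor: 2057 = 11^2 · 17). Additivity: v_p(xy) = v_p(x) + v_p(y) = 1 + 2 = 3. (Direct check: xy = 226270 = 11^3 · (170).)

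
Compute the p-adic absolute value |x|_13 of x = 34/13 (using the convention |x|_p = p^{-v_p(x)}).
|34/13|_13 = 13

Step 1 — compute v_13(x) by factoring powers of 13 out of the numerator and denominator: v_13(34/13) = -1. Step 2 — apply |x|_p = p^{-v_p(x)} = 13^{1} = 13.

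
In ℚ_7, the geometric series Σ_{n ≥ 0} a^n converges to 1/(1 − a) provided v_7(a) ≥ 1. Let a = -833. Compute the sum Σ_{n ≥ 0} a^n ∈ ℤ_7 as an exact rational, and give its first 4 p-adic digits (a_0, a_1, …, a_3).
Σ a^n = 1/(1 − a) = 1/834;  first 4 digits = (1, 0, 4, 4)

v_7(a) = 2 ≥ 1, so the series converges in ℤ_7 to 1/(1 − a) = 1/(1 − (-833)) = 1/834. Expand this rational in ℤ_7: compute digits iteratively via d_i = x_i mod 7, x_{i+1} = (x_i − d_i)/7. The first 4 digits are (1, 0, 4, 4).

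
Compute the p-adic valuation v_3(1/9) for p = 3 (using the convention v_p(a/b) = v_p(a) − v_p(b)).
v_3(1/9) = -2

Factor powers of 3 from the numerator and denominator of the reduced fraction: 1 = 3^0 · 1 and 9 = 3^2 · 1. Apply v_p(a/b) = v_p(a) − v_p(b): v_3(1/9) = 0 − 2 = -2.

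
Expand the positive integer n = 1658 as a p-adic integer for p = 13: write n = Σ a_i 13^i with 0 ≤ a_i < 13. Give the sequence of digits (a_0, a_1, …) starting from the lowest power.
(a_0, a_1, …) = (7, 10, 9)

Repeated division by 13 gives the digits low-to-high: 1658 = 7 + 10·13^1 + 9·13^2. Digit sequence: (7, 10, 9).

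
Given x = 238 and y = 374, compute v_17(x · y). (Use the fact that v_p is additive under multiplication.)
v_17(89012) = 2

v_p(x) = 1 (factor: 238 = 17^1 · 14); v_p(y) = 1 (factor: 374 = 17^1 · 22). Additivity: v_p(xy) = v_p(x) + v_p(y) = 1 + 1 = 2. (Direct check: xy = 89012 = 17^2 · (308).)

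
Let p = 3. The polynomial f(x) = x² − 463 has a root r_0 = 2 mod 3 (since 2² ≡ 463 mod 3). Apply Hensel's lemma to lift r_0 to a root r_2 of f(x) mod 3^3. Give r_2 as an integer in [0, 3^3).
r_2 = 2 (mod 27)

Hensel's recurrence: r_{i+1} = r_i − f(r_i)·(f′(r_i))^{-1} mod 3^{i+2}, with f′(x) = 2x. Iterate:
  r_0 = 2 (mod 3)
  r_1 = 2 (mod 9)
  r_2 = 2 (mod 27)
Final: r_2 = 2, and one checks f(r_2) ≡ 0 mod 3^3.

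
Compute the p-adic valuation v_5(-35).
v_5(-35) = 1

v_5(n) is the largest exponent k such that 5^k divides n. Factor out: -35 = -5^1 · 7. (Sign doesn't affect v_p.) So v_5(-35) = 1.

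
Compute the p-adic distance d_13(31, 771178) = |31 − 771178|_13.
d_13(31, 771178) = 1/28561

Step 1 — x − y = 31 − 771178 = -771147. Step 2 — v_13(-771147) = 4 (factor: -771147 = −(13^4 · 27); the sign does not affect v_p). Step 3 — |x − y|_13 = 13^{-4} = 1/28561.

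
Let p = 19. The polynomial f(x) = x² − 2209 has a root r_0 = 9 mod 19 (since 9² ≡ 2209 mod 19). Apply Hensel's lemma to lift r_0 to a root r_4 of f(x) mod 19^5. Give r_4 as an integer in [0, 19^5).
r_4 = 47 (mod 2476099)

Hensel's recurrence: r_{i+1} = r_i − f(r_i)·(f′(r_i))^{-1} mod 19^{i+2}, with f′(x) = 2x. Iterate:
  r_0 = 9 (mod 19)
  r_1 = 47 (mod 361)
  r_2 = 47 (mod 6859)
  r_3 = 47 (mod 130321)
  r_4 = 47 (mod 2476099)
Final: r_4 = 47, and one checks f(r_4) ≡ 0 mod 19^5.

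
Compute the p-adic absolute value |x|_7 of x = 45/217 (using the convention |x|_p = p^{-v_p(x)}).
|45/217|_7 = 7

Step 1 — compute v_7(x) by factoring powers of 7 out of the numerator and denominator: v_7(45/217) = -1. Step 2 — apply |x|_p = p^{-v_p(x)} = 7^{1} = 7.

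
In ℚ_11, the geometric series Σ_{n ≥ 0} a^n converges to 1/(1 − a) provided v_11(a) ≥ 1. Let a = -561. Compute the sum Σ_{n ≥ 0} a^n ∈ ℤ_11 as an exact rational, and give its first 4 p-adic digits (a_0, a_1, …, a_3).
Σ a^n = 1/(1 − a) = 1/562;  first 4 digits = (1, 4, 0, 3)

v_11(a) = 1 ≥ 1, so the series converges in ℤ_11 to 1/(1 − a) = 1/(1 − (-561)) = 1/562. Expand this rational in ℤ_11: compute digits iteratively via d_i = x_i mod 11, x_{i+1} = (x_i − d_i)/11. The first 4 digits are (1, 4, 0, 3).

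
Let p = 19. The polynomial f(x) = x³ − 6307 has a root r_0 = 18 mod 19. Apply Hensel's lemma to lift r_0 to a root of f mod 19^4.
r_3 = 69368 (mod 130321)

Hensel: r_{i+1} = r_i − f(r_i)/f′(r_i) mod 19^{i+2}, where f′(x) = 3x². Iterate:
  r_0 = 18 (mod 19)
  r_1 = 56 (mod 361)
  r_2 = 778 (mod 6859)
  r_3 = 69368 (mod 130321)
Final: r = 69368 with f(r) ≡ 0 mod 19^4.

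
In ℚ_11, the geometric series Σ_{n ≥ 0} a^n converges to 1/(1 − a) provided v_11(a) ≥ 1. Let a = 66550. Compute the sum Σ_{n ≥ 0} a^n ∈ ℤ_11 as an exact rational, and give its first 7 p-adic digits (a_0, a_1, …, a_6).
Σ a^n = 1/(1 − a) = -1/66549;  first 7 digits = (1, 0, 0, 6, 4, 0, 3)

v_11(a) = 3 ≥ 1, so the series converges in ℤ_11 to 1/(1 − a) = 1/(1 − 66550) = -1/66549. Expand this rational in ℤ_11: compute digits iteratively via d_i = x_i mod 11, x_{i+1} = (x_i − d_i)/11. The first 7 digits are (1, 0, 0, 6, 4, 0, 3).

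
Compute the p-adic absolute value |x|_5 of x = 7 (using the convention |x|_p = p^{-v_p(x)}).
|7|_5 = 1

Step 1 — compute v_5(x) by factoring powers of 5 out of the numerator and denominator: v_5(7) = 0. Step 2 — apply |x|_p = p^{-v_p(x)} = 5^{0} = 1.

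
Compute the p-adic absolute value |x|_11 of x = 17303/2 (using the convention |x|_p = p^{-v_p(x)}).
|17303/2|_11 = 1/1331

Step 1 — compute v_11(x) by factoring powers of 11 out of the numerator and denominator: v_11(17303/2) = 3. Step 2 — apply |x|_p = p^{-v_p(x)} = 11^{-3} = 1/1331.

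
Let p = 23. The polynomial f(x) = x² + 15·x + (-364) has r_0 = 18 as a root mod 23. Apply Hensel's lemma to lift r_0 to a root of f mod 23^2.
r_1 = 501 (mod 529)

Hensel: r_{i+1} = r_i − f(r_i)·(f′(r_i))^{-1} mod 23^{i+2}, f′(x) = 2x + 15. Iterate:
  r_0 = 18 (mod 23)
  r_1 = 501 (mod 529)
Final: r = 501 satisfies f(r) ≡ 0 mod 23^2.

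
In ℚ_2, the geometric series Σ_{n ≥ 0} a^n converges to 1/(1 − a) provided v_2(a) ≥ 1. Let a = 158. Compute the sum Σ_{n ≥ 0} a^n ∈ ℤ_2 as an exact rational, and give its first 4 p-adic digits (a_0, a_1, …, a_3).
Σ a^n = 1/(1 − a) = -1/157;  first 4 digits = (1, 1, 0, 1)

v_2(a) = 1 ≥ 1, so the series converges in ℤ_2 to 1/(1 − a) = 1/(1 − 158) = -1/157. Expand this rational in ℤ_2: compute digits iteratively via d_i = x_i mod 2, x_{i+1} = (x_i − d_i)/2. The first 4 digits are (1, 1, 0, 1).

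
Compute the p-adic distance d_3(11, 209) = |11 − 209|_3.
d_3(11, 209) = 1/9

Step 1 — x − y = 11 − 209 = -198. Step 2 — v_3(-198) = 2 (factor: -198 = −(3^2 · 22); the sign does not affect v_p). Step 3 — |x − y|_3 = 3^{-2} = 1/9.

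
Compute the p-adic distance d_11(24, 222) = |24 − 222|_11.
d_11(24, 222) = 1/11

Step 1 — x − y = 24 − 222 = -198. Step 2 — v_11(-198) = 1 (factor: -198 = −(11^1 · 18); the sign does not affect v_p). Step 3 — |x − y|_11 = 11^{-1} = 1/11.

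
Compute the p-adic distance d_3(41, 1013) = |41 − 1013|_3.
d_3(41, 1013) = 1/243

Step 1 — x − y = 41 − 1013 = -972. Step 2 — v_3(-972) = 5 (factor: -972 = −(3^5 · 4); the sign does not affect v_p). Step 3 — |x − y|_3 = 3^{-5} = 1/243.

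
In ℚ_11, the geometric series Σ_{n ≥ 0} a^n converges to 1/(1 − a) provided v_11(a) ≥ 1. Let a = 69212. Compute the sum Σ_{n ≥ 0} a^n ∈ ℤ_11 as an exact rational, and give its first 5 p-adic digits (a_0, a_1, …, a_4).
Σ a^n = 1/(1 − a) = -1/69211;  first 5 digits = (1, 0, 0, 8, 4)

v_11(a) = 3 ≥ 1, so the series converges in ℤ_11 to 1/(1 − a) = 1/(1 − 69212) = -1/69211. Expand this rational in ℤ_11: compute digits iteratively via d_i = x_i mod 11, x_{i+1} = (x_i − d_i)/11. The first 5 digits are (1, 0, 0, 8, 4).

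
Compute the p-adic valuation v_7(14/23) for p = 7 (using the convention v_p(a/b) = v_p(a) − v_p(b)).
v_7(14/23) = 1

Factor powers of 7 from the numerator and denominator of the reduced fraction: 14 = 7^1 · 2 and 23 = 7^0 · 23. Apply v_p(a/b) = v_p(a) − v_p(b): v_7(14/23) = 1 − 0 = 1.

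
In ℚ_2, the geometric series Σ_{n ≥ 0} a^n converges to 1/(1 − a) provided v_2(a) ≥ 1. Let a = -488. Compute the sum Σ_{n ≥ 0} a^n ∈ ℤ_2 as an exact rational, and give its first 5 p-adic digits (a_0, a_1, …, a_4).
Σ a^n = 1/(1 − a) = 1/489;  first 5 digits = (1, 0, 0, 1, 1)

v_2(a) = 3 ≥ 1, so the series converges in ℤ_2 to 1/(1 − a) = 1/(1 − (-488)) = 1/489. Expand this rational in ℤ_2: compute digits iteratively via d_i = x_i mod 2, x_{i+1} = (x_i − d_i)/2. The first 5 digits are (1, 0, 0, 1, 1).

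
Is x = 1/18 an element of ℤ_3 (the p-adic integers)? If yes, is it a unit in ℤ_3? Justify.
x ∉ ℤ_3 (v_3(x) = -2 < 0)

ℤ_3 = {x ∈ ℚ_3 : v_3(x) ≥ 0} and ℤ_3^× = {x ∈ ℤ_3 : v_3(x) = 0}. Here v_3(1/18) = v_3(num) − v_3(den) = -2; compare against these criteria.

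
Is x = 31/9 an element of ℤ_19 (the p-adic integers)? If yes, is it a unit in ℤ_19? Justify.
x ∈ ℤ_19^× (unit); v_19(x) = 0

ℤ_19 = {x ∈ ℚ_19 : v_19(x) ≥ 0} and ℤ_19^× = {x ∈ ℤ_19 : v_19(x) = 0}. Here v_19(31/9) = v_19(num) − v_19(den) = 0; compare against these criteria.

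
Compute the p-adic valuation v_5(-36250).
v_5(-36250) = 4

v_5(n) is the largest exponent k such that 5^k divides n. Factor out: -36250 = -5^4 · 58. (Sign doesn't affect v_p.) So v_5(-36250) = 4.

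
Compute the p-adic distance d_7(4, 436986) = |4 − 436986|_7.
d_7(4, 436986) = 1/16807

Step 1 — x − y = 4 − 436986 = -436982. Step 2 — v_7(-436982) = 5 (factor: -436982 = −(7^5 · 26); the sign does not affect v_p). Step 3 — |x − y|_7 = 7^{-5} = 1/16807.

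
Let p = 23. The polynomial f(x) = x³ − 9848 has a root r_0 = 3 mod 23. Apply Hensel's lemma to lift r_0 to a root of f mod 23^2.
r_1 = 210 (mod 529)

Hensel: r_{i+1} = r_i − f(r_i)/f′(r_i) mod 23^{i+2}, where f′(x) = 3x². Iterate:
  r_0 = 3 (mod 23)
  r_1 = 210 (mod 529)
Final: r = 210 with f(r) ≡ 0 mod 23^2.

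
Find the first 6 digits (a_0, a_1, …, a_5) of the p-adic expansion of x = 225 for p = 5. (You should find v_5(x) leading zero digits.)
(a_0, …, a_5) = (0, 0, 4, 1, 0, 0)

v_5(225) = 2, so a_0 = ... = a_1 = 0. Factor out: x = 5^2 · u with u = 9 a unit in ℤ_5. Expand u iteratively via a_{v+i} = u_i mod 5, u_{i+1} = (u_i − a_{v+i})/5:
  u_0 = 9;  a_2 = 4;  u_1 = (u_0 − 4)/5 = 1
  u_1 = 1;  a_3 = 1;  u_2 = (u_1 − 1)/5 = 0
  u_2 = 0;  a_4 = 0;  u_3 = (u_2 − 0)/5 = 0
  u_3 = 0;  a_5 = 0;  u_4 = (u_3 − 0)/5 = 0
Digits: (0, 0, 4, 1, 0, 0).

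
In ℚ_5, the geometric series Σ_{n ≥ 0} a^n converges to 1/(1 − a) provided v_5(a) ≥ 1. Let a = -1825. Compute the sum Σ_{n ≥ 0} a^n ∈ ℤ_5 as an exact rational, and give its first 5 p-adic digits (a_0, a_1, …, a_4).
Σ a^n = 1/(1 − a) = 1/1826;  first 5 digits = (1, 0, 2, 0, 1)

v_5(a) = 2 ≥ 1, so the series converges in ℤ_5 to 1/(1 − a) = 1/(1 − (-1825)) = 1/1826. Expand this rational in ℤ_5: compute digits iteratively via d_i = x_i mod 5, x_{i+1} = (x_i − d_i)/5. The first 5 digits are (1, 0, 2, 0, 1).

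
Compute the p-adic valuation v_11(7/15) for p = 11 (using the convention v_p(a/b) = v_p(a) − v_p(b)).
v_11(7/15) = 0

Factor powers of 11 from the numerator and denominator of the reduced fraction: 7 = 11^0 · 7 and 15 = 11^0 · 15. Apply v_p(a/b) = v_p(a) − v_p(b): v_11(7/15) = 0 − 0 = 0.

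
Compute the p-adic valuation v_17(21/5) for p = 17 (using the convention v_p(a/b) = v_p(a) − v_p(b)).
v_17(21/5) = 0

Factor powers of 17 from the numerator and denominator of the reduced fraction: 21 = 17^0 · 21 and 5 = 17^0 · 5. Apply v_p(a/b) = v_p(a) − v_p(b): v_17(21/5) = 0 − 0 = 0.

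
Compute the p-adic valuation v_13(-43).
v_13(-43) = 0

v_13(n) is the largest exponent k such that 13^k divides n. Factor out: -43 = -13^0 · 43. (Sign doesn't affect v_p.) So v_13(-43) = 0.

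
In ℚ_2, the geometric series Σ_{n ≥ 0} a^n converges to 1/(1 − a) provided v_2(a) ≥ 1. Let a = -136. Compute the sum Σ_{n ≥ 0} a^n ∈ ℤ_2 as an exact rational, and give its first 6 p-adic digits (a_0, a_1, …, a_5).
Σ a^n = 1/(1 − a) = 1/137;  first 6 digits = (1, 0, 0, 1, 1, 1)

v_2(a) = 3 ≥ 1, so the series converges in ℤ_2 to 1/(1 − a) = 1/(1 − (-136)) = 1/137. Expand this rational in ℤ_2: compute digits iteratively via d_i = x_i mod 2, x_{i+1} = (x_i − d_i)/2. The first 6 digits are (1, 0, 0, 1, 1, 1).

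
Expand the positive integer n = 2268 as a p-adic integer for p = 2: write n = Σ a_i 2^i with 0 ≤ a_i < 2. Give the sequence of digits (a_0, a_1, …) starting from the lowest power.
(a_0, a_1, …) = (0, 0, 1, 1, 1, 0, 1, 1, 0, 0, 0, 1)

Repeated division by 2 gives the digits low-to-high: 2268 = 1·2^2 + 1·2^3 + 1·2^4 + 1·2^6 + 1·2^7 + 1·2^11. Digit sequence: (0, 0, 1, 1, 1, 0, 1, 1, 0, 0, 0, 1).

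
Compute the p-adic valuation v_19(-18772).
v_19(-18772) = 2

v_19(n) is the largest exponent k such that 19^k divides n. Factor out: -18772 = -19^2 · 52. (Sign doesn't affect v_p.) So v_19(-18772) = 2.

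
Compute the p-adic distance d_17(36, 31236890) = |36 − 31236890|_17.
d_17(36, 31236890) = 1/1419857

Step 1 — x − y = 36 − 31236890 = -31236854. Step 2 — v_17(-31236854) = 5 (factor: -31236854 = −(17^5 · 22); the sign does not affect v_p). Step 3 — |x − y|_17 = 17^{-5} = 1/1419857.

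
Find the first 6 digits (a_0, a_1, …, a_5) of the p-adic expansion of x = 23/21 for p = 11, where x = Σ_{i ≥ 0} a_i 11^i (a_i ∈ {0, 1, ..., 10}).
(a_0, …, a_5) = (10, 6, 2, 5, 10, 9)

v_11(23/21) = 0 (numerator and denominator both coprime to 11), so x ∈ ℤ_11^×. Compute digits iteratively via a_i = x_i mod 11, x_{i+1} = (x_i − a_i)/11, with x_0 = x:
  x_0 = 23/21;  a_0 = 10;  x_1 = (x_0 − 10)/11 = -17/21
  x_1 = -17/21;  a_1 = 6;  x_2 = (x_1 − 6)/11 = -13/21
  x_2 = -13/21;  a_2 = 2;  x_3 = (x_2 − 2)/11 = -5/21
  x_3 = -5/21;  a_3 = 5;  x_4 = (x_3 − 5)/11 = -10/21
  x_4 = -10/21;  a_4 = 10;  x_5 = (x_4 − 10)/11 = -20/21
  x_5 = -20/21;  a_5 = 9;  x_6 = (x_5 − 9)/11 = -19/21
Digits: (10, 6, 2, 5, 10, 9).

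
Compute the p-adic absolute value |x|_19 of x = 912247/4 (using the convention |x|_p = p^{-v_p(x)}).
|912247/4|_19 = 1/130321

Step 1 — compute v_19(x) by factoring powers of 19 out of the numerator and denominator: v_19(912247/4) = 4. Step 2 — apply |x|_p = p^{-v_p(x)} = 19^{-4} = 1/130321.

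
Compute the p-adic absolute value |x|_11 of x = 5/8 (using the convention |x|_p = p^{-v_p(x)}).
|5/8|_11 = 1

Step 1 — compute v_11(x) by factoring powers of 11 out of the numerator and denominator: v_11(5/8) = 0. Step 2 — apply |x|_p = p^{-v_p(x)} = 11^{0} = 1.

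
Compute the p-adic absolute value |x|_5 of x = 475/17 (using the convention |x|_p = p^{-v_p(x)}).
|475/17|_5 = 1/25

Step 1 — compute v_5(x) by factoring powers of 5 out of the numerator and denominator: v_5(475/17) = 2. Step 2 — apply |x|_p = p^{-v_p(x)} = 5^{-2} = 1/25.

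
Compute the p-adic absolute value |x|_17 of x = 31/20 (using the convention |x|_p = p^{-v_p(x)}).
|31/20|_17 = 1

Step 1 — compute v_17(x) by factoring powers of 17 out of the numerator and denominator: v_17(31/20) = 0. Step 2 — apply |x|_p = p^{-v_p(x)} = 17^{0} = 1.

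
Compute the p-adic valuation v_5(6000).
v_5(6000) = 3

v_5(n) is the largest exponent k such that 5^k divides n. Factor out: 6000 = 5^3 · 48. (Sign doesn't affect v_p.) So v_5(6000) = 3.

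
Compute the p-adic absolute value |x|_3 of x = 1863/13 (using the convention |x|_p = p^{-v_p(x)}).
|1863/13|_3 = 1/81

Step 1 — compute v_3(x) by factoring powers of 3 out of the numerator and denominator: v_3(1863/13) = 4. Step 2 — apply |x|_p = p^{-v_p(x)} = 3^{-4} = 1/81.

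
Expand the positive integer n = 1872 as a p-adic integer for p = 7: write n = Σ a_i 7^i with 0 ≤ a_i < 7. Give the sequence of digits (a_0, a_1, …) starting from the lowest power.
(a_0, a_1, …) = (3, 1, 3, 5)

Repeated division by 7 gives the digits low-to-high: 1872 = 3 + 1·7^1 + 3·7^2 + 5·7^3. Digit sequence: (3, 1, 3, 5).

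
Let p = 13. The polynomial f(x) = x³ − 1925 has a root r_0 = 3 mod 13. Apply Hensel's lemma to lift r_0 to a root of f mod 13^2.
r_1 = 42 (mod 169)

Hensel: r_{i+1} = r_i − f(r_i)/f′(r_i) mod 13^{i+2}, where f′(x) = 3x². Iterate:
  r_0 = 3 (mod 13)
  r_1 = 42 (mod 169)
Final: r = 42 with f(r) ≡ 0 mod 13^2.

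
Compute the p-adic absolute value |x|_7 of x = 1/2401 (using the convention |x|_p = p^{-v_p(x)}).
|1/2401|_7 = 2401

Step 1 — compute v_7(x) by factoring powers of 7 out of the numerator and denominator: v_7(1/2401) = -4. Step 2 — apply |x|_p = p^{-v_p(x)} = 7^{4} = 2401.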